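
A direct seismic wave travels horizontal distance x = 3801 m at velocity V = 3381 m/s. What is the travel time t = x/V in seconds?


t = x / V
= 3801 / 3381
= 1.1242 s

1.1242


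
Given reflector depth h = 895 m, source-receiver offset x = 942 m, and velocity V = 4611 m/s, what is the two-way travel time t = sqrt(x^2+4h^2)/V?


x^2 + 4h^2 = 942^2 + 4*895^2 = 887364 + 3204100 = 4091464
sqrt(4091464) = 2022.7368
t = 2022.7368 / 4611 = 0.4387 s

0.4387


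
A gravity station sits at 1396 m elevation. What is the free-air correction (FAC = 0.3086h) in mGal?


FAC = 0.3086 * h
= 0.3086 * 1396
= 430.8056 mGal

430.8056


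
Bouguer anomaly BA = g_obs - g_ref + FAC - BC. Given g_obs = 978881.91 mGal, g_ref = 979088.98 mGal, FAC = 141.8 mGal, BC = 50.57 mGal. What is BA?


BA = g_obs - g_ref + FAC - BC
= 978881.91 - 979088.98 + 141.8 - 50.57
= -115.84 mGal

-115.84


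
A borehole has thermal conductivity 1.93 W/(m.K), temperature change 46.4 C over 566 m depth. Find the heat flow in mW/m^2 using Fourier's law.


q = k * dT / dz * 1000
= 1.93 * 46.4 / 566 * 1000
= 0.158219 * 1000
= 158.2191 mW/m^2

158.2191


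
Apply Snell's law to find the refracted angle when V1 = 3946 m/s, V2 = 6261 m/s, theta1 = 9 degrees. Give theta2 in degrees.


sin(theta1) = sin(9 deg) = 0.156434
sin(theta2) = V2/V1 * sin(theta1) = 6261/3946 * 0.156434 = 0.24821
theta2 = arcsin(0.24821) = 14.3716 degrees

14.3716


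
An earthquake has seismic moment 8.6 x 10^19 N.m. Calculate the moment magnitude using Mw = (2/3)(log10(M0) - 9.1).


log10(M0) = log10(8.6 x 10^19) = 19.9345
Mw = 2/3 * (19.9345 - 9.1)
= 2/3 * 10.8345
= 7.22

7.22


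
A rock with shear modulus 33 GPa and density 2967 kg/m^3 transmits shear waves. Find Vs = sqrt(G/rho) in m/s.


Convert G to Pa: G = 33e9 Pa
Compute G/rho = 33e9 / 2967 = 11122345.8038
Vs = sqrt(11122345.8038) = 3335.02 m/s

3335.02


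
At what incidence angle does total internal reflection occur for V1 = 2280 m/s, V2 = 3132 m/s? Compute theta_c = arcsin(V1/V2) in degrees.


V1/V2 = 2280/3132 = 0.727969
theta_c = arcsin(0.727969) = 46.7164 degrees

46.7164


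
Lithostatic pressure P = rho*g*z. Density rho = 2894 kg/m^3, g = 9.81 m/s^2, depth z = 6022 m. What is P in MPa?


P = rho * g * z / 1e6
= 2894 * 9.81 * 6022 / 1e6
= 170965423.08 / 1e6
= 170.9654 MPa

170.9654


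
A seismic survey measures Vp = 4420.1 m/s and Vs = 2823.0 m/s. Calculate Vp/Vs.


Vp/Vs = 4420.1 / 2823.0
= 1.5657

1.5657


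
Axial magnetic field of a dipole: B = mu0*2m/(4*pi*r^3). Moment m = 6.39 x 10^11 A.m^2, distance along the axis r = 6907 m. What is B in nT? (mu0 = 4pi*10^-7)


m = 6.39 x 10^11 = 639000000000 A.m^2
2m = 1278000000000 A.m^2
r^3 = 6907^3 = 329509824643
B = (4pi*10^-7) * 1278000000000 / (4*pi * 329509824643) * 1e9
= 1605982.164515 / 4140742577536.44 * 1e9
= 387.8488 nT

387.8488


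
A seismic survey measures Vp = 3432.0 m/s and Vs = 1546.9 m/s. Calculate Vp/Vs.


Vp/Vs = 3432.0 / 1546.9
= 2.2186

2.2186


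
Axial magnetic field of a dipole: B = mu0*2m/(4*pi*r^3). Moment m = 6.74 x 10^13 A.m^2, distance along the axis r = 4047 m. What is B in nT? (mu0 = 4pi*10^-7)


m = 6.74 x 10^13 = 67400000000000 A.m^2
2m = 134800000000000 A.m^2
r^3 = 4047^3 = 66282611823
B = (4pi*10^-7) * 134800000000000 / (4*pi * 66282611823) * 1e9
= 169394675.881562 / 832931865455.52 * 1e9
= 203371.5876 nT

203371.5876


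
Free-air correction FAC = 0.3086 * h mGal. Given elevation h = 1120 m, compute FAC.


FAC = 0.3086 * h
= 0.3086 * 1120
= 345.632 mGal

345.632


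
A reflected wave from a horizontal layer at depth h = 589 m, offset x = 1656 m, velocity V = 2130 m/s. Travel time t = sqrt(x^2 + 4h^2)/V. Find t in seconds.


x^2 + 4h^2 = 1656^2 + 4*589^2 = 2742336 + 1387684 = 4130020
sqrt(4130020) = 2032.2451
t = 2032.2451 / 2130 = 0.9541 s

0.9541


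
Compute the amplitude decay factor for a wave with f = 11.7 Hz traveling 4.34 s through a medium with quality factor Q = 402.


pi*f*t/Q = pi*11.7*4.34/402 = 0.396825
A/A0 = exp(-0.396825) = 0.672451

0.672451


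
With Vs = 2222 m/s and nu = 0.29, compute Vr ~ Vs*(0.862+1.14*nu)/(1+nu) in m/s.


Numerator factor = 0.862 + 1.14*0.29 = 1.1926
Denominator = 1 + 0.29 = 1.29
Vr = 2222 * 1.1926 / 1.29 = 2054.23 m/s

2054.23


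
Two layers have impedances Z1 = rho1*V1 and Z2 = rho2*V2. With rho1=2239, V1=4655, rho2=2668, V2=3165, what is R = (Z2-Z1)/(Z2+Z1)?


Z1 = 2239 * 4655 = 10422545
Z2 = 2668 * 3165 = 8444220
R = (8444220 - 10422545) / (8444220 + 10422545) = -1978325 / 18866765 = -0.1049

-0.1049


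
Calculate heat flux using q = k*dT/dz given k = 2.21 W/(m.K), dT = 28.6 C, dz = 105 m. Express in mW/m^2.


q = k * dT / dz * 1000
= 2.21 * 28.6 / 105 * 1000
= 0.601962 * 1000
= 601.9619 mW/m^2

601.9619


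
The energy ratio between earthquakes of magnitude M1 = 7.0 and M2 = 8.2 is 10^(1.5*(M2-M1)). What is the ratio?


M2 - M1 = 8.2 - 7.0 = 1.2
1.5 * 1.2 = 1.8
ratio = 10^1.8 = 63.1

63.1


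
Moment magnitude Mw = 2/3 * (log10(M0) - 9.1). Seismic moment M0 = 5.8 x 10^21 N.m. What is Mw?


log10(M0) = log10(5.8 x 10^21) = 21.7634
Mw = 2/3 * (21.7634 - 9.1)
= 2/3 * 12.6634
= 8.44

8.44


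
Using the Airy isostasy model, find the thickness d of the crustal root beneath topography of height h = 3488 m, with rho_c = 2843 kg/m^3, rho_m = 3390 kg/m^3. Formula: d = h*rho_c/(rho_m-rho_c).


rho_m - rho_c = 3390 - 2843 = 547
d = 3488 * 2843 / 547
= 9916384 / 547
= 18128.67 m

18128.67


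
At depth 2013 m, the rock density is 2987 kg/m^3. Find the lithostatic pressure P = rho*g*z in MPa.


P = rho * g * z / 1e6
= 2987 * 9.81 * 2013 / 1e6
= 58985872.11 / 1e6
= 58.9859 MPa

58.9859


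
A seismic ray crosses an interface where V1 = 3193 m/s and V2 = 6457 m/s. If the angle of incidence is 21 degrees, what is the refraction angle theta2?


sin(theta1) = sin(21 deg) = 0.358368
sin(theta2) = V2/V1 * sin(theta1) = 6457/3193 * 0.358368 = 0.724705
theta2 = arcsin(0.724705) = 46.4443 degrees

46.4443


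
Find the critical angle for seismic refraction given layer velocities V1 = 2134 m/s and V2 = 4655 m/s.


V1/V2 = 2134/4655 = 0.458432
theta_c = arcsin(0.458432) = 27.286 degrees

27.286


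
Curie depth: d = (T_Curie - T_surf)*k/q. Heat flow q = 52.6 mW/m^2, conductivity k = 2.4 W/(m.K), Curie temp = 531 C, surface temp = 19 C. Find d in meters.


T_Curie - T_surf = 531 - 19 = 512 C
Convert q to W/m^2: 52.6 mW/m^2 = 0.0526 W/m^2
d = 512 * 2.4 / 0.0526 = 23361.22 m

23361.22


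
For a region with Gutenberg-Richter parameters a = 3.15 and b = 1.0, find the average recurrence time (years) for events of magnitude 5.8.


log10(N) = 3.15 - 1.0*5.8 = -2.65
N = 10^-2.65 = 0.002239
T = 1/N = 1/0.002239 = 446.6836 years

446.6836


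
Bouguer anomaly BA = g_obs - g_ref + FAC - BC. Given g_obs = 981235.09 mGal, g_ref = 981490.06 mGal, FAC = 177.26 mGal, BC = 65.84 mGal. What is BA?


BA = g_obs - g_ref + FAC - BC
= 981235.09 - 981490.06 + 177.26 - 65.84
= -143.55 mGal

-143.55


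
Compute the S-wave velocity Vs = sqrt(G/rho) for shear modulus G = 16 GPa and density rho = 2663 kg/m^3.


Convert G to Pa: G = 16e9 Pa
Compute G/rho = 16e9 / 2663 = 6008261.3594
Vs = sqrt(6008261.3594) = 2451.18 m/s

2451.18


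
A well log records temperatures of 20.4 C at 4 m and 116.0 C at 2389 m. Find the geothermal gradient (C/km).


dT = 116.0 - 20.4 = 95.6 C
dz = 2389 - 4 = 2385 m
gradient = dT/dz * 1000 = 95.6/2385 * 1000 = 40.0839 C/km

40.0839


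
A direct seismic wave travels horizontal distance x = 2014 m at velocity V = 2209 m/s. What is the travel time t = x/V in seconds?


t = x / V
= 2014 / 2209
= 0.9117 s

0.9117


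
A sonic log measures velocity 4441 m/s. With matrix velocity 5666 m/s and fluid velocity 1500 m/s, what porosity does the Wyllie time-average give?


1/V - 1/Vm = 1/4441 - 1/5666 = 4.868e-05
1/Vf - 1/Vm = 1/1500 - 1/5666 = 0.00049018
phi = 4.868e-05 / 0.00049018 = 0.0993

0.0993


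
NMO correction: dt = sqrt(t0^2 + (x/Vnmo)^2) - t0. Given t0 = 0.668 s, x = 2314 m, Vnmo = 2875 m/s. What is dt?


x/Vnmo = 2314/2875 = 0.80487
(x/Vnmo)^2 = 0.647815
t0^2 = 0.446224
sqrt(0.446224 + 0.647815) = 1.045963
dt = 1.045963 - 0.668 = 0.377963

0.377963


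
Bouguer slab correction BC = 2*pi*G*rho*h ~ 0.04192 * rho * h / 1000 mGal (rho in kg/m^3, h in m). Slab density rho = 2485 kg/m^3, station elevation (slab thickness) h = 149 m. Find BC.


BC = 0.04192 * rho * h / 1000
= 0.04192 * 2485 * 149 / 1000
= 15.5215 mGal

15.5215


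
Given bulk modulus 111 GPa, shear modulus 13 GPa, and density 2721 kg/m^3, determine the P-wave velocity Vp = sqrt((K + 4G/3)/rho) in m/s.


First compute the effective modulus:
K + 4G/3 = 111e9 + 4*13e9/3 = 128333333333.33 Pa
Then divide by density:
128333333333.33 / 2721 = 47164032.8311 Pa/(kg/m^3)
Take the square root:
Vp = sqrt(47164032.8311) = 6867.61 m/s

6867.61


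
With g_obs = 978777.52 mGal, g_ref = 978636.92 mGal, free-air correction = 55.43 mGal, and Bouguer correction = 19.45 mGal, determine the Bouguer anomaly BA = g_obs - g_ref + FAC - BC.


BA = g_obs - g_ref + FAC - BC
= 978777.52 - 978636.92 + 55.43 - 19.45
= 176.58 mGal

176.58


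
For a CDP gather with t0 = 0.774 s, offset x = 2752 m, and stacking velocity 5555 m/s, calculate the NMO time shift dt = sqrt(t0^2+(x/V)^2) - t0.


x/Vnmo = 2752/5555 = 0.49541
(x/Vnmo)^2 = 0.245431
t0^2 = 0.599076
sqrt(0.599076 + 0.245431) = 0.91897
dt = 0.91897 - 0.774 = 0.14497

0.14497


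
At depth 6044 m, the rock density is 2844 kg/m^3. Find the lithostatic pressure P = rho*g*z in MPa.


P = rho * g * z / 1e6
= 2844 * 9.81 * 6044 / 1e6
= 168625424.16 / 1e6
= 168.6254 MPa

168.6254


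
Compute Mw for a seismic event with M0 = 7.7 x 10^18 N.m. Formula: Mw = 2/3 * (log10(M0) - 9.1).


log10(M0) = log10(7.7 x 10^18) = 18.8865
Mw = 2/3 * (18.8865 - 9.1)
= 2/3 * 9.7865
= 6.52

6.52


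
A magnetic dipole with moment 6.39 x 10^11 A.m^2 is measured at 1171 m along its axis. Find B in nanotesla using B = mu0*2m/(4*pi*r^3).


m = 6.39 x 10^11 = 639000000000 A.m^2
2m = 1278000000000 A.m^2
r^3 = 1171^3 = 1605723211
B = (4pi*10^-7) * 1278000000000 / (4*pi * 1605723211) * 1e9
= 1605982.164515 / 20178112973.5 * 1e9
= 79590.3049 nT

79590.3049


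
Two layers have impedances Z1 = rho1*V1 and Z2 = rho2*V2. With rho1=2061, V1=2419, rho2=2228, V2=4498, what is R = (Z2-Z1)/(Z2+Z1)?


Z1 = 2061 * 2419 = 4985559
Z2 = 2228 * 4498 = 10021544
R = (10021544 - 4985559) / (10021544 + 4985559) = 5035985 / 15007103 = 0.3356

0.3356


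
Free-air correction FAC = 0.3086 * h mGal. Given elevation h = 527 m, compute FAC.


FAC = 0.3086 * h
= 0.3086 * 527
= 162.6322 mGal

162.6322


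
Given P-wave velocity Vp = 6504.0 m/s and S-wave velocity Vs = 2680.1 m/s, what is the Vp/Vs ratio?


Vp/Vs = 6504.0 / 2680.1
= 2.4268

2.4268


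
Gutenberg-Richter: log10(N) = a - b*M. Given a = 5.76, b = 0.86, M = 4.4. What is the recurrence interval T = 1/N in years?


log10(N) = 5.76 - 0.86*4.4 = 1.976
N = 10^1.976 = 94.623716
T = 1/N = 1/94.623716 = 0.0106 years

0.0106


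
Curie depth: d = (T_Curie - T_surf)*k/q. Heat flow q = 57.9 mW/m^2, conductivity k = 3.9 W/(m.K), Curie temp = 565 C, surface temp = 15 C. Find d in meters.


T_Curie - T_surf = 565 - 15 = 550 C
Convert q to W/m^2: 57.9 mW/m^2 = 0.0579 W/m^2
d = 550 * 3.9 / 0.0579 = 37046.63 m

37046.63


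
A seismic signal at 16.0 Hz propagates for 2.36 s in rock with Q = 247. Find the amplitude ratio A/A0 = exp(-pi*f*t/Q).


pi*f*t/Q = pi*16.0*2.36/247 = 0.480269
A/A0 = exp(-0.480269) = 0.618617

0.618617


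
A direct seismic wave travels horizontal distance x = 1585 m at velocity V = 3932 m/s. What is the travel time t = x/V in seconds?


t = x / V
= 1585 / 3932
= 0.4031 s

0.4031


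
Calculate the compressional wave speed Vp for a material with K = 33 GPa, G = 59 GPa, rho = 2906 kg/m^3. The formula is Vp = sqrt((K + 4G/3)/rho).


First compute the effective modulus:
K + 4G/3 = 33e9 + 4*59e9/3 = 111666666666.67 Pa
Then divide by density:
111666666666.67 / 2906 = 38426244.5515 Pa/(kg/m^3)
Take the square root:
Vp = sqrt(38426244.5515) = 6198.89 m/s

6198.89


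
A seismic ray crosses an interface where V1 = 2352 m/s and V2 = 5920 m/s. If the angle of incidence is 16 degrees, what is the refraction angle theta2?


sin(theta1) = sin(16 deg) = 0.275637
sin(theta2) = V2/V1 * sin(theta1) = 5920/2352 * 0.275637 = 0.693781
theta2 = arcsin(0.693781) = 43.9302 degrees

43.9302


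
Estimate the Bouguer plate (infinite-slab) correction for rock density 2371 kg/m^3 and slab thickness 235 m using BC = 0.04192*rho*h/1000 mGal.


BC = 0.04192 * rho * h / 1000
= 0.04192 * 2371 * 235 / 1000
= 23.3572 mGal

23.3572


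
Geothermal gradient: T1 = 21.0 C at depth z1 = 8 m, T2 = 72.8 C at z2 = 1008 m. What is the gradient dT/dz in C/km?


dT = 72.8 - 21.0 = 51.8 C
dz = 1008 - 8 = 1000 m
gradient = dT/dz * 1000 = 51.8/1000 * 1000 = 51.8 C/km

51.8


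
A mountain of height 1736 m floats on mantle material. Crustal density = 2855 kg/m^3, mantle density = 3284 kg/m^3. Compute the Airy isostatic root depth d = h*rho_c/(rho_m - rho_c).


rho_m - rho_c = 3284 - 2855 = 429
d = 1736 * 2855 / 429
= 4956280 / 429
= 11553.1 m

11553.1


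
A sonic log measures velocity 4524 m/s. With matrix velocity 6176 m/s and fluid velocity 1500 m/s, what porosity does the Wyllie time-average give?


1/V - 1/Vm = 1/4524 - 1/6176 = 5.913e-05
1/Vf - 1/Vm = 1/1500 - 1/6176 = 0.00050475
phi = 5.913e-05 / 0.00050475 = 0.1171

0.1171


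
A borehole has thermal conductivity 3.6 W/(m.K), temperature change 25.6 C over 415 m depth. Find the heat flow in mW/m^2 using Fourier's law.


q = k * dT / dz * 1000
= 3.6 * 25.6 / 415 * 1000
= 0.222072 * 1000
= 222.0723 mW/m^2

222.0723


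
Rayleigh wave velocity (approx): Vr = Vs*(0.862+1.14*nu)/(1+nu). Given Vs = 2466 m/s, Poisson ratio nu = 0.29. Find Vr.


Numerator factor = 0.862 + 1.14*0.29 = 1.1926
Denominator = 1 + 0.29 = 1.29
Vr = 2466 * 1.1926 / 1.29 = 2279.81 m/s

2279.81


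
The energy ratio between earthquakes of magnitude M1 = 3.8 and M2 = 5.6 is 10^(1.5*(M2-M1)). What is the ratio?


M2 - M1 = 5.6 - 3.8 = 1.8
1.5 * 1.8 = 2.7
ratio = 10^2.7 = 501.19

501.19


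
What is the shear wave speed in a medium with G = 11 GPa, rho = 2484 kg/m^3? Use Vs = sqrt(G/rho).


Convert G to Pa: G = 11e9 Pa
Compute G/rho = 11e9 / 2484 = 4428341.3849
Vs = sqrt(4428341.3849) = 2104.36 m/s

2104.36


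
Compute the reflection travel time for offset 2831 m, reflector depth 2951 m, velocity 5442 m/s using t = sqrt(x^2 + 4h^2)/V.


x^2 + 4h^2 = 2831^2 + 4*2951^2 = 8014561 + 34833604 = 42848165
sqrt(42848165) = 6545.851
t = 6545.851 / 5442 = 1.2028 s

1.2028


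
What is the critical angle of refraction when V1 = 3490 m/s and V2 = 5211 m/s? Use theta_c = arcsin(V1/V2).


V1/V2 = 3490/5211 = 0.669737
theta_c = arcsin(0.669737) = 42.0468 degrees

42.0468


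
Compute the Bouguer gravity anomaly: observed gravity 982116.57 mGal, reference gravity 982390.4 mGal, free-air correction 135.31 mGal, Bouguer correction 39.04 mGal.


BA = g_obs - g_ref + FAC - BC
= 982116.57 - 982390.4 + 135.31 - 39.04
= -177.56 mGal

-177.56


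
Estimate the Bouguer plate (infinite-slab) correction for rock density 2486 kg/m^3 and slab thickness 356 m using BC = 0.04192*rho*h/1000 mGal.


BC = 0.04192 * rho * h / 1000
= 0.04192 * 2486 * 356 / 1000
= 37.0999 mGal

37.0999


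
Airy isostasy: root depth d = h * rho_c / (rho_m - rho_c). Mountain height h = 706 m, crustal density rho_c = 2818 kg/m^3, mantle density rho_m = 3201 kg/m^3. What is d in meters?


rho_m - rho_c = 3201 - 2818 = 383
d = 706 * 2818 / 383
= 1989508 / 383
= 5194.54 m

5194.54


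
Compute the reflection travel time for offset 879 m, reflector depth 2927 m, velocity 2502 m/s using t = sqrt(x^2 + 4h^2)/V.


x^2 + 4h^2 = 879^2 + 4*2927^2 = 772641 + 34269316 = 35041957
sqrt(35041957) = 5919.6247
t = 5919.6247 / 2502 = 2.366 s

2.366


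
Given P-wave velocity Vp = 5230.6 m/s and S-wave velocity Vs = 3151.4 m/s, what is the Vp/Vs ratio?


Vp/Vs = 5230.6 / 3151.4
= 1.6598

1.6598


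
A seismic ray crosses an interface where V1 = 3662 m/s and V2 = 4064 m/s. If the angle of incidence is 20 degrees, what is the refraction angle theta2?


sin(theta1) = sin(20 deg) = 0.34202
sin(theta2) = V2/V1 * sin(theta1) = 4064/3662 * 0.34202 = 0.379566
theta2 = arcsin(0.379566) = 22.3068 degrees

22.3068


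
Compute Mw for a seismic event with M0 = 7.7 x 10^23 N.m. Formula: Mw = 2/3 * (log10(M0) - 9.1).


log10(M0) = log10(7.7 x 10^23) = 23.8865
Mw = 2/3 * (23.8865 - 9.1)
= 2/3 * 14.7865
= 9.86

9.86


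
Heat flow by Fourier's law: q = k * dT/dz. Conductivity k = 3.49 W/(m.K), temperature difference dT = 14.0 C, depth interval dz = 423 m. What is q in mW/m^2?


q = k * dT / dz * 1000
= 3.49 * 14.0 / 423 * 1000
= 0.115508 * 1000
= 115.5083 mW/m^2

115.5083


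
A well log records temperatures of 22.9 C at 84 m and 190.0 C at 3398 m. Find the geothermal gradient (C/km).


dT = 190.0 - 22.9 = 167.1 C
dz = 3398 - 84 = 3314 m
gradient = dT/dz * 1000 = 167.1/3314 * 1000 = 50.4225 C/km

50.4225


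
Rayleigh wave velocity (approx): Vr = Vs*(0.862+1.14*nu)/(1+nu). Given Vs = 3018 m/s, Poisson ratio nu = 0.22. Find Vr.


Numerator factor = 0.862 + 1.14*0.22 = 1.1128
Denominator = 1 + 0.22 = 1.22
Vr = 3018 * 1.1128 / 1.22 = 2752.81 m/s

2752.81


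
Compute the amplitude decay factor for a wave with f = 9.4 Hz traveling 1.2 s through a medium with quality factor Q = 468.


pi*f*t/Q = pi*9.4*1.2/468 = 0.07572
A/A0 = exp(-0.07572) = 0.927075

0.927075


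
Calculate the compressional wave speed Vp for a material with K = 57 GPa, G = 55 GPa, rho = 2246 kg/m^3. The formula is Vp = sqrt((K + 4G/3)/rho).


First compute the effective modulus:
K + 4G/3 = 57e9 + 4*55e9/3 = 130333333333.33 Pa
Then divide by density:
130333333333.33 / 2246 = 58029088.7504 Pa/(kg/m^3)
Take the square root:
Vp = sqrt(58029088.7504) = 7617.68 m/s

7617.68


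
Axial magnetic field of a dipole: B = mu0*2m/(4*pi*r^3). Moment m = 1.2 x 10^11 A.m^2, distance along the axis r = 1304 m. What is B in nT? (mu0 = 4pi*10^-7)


m = 1.2 x 10^11 = 120000000000 A.m^2
2m = 240000000000 A.m^2
r^3 = 1304^3 = 2217342464
B = (4pi*10^-7) * 240000000000 / (4*pi * 2217342464) * 1e9
= 301592.894745 / 27863947181.58 * 1e9
= 10823.7678 nT

10823.7678


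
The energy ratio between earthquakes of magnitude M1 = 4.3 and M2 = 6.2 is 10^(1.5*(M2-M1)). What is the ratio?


M2 - M1 = 6.2 - 4.3 = 1.9
1.5 * 1.9 = 2.85
ratio = 10^2.85 = 707.95

707.95


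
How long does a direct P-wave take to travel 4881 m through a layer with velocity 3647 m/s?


t = x / V
= 4881 / 3647
= 1.3384 s

1.3384


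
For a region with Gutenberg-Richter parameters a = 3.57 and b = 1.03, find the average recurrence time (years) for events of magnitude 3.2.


log10(N) = 3.57 - 1.03*3.2 = 0.274
N = 10^0.274 = 1.879317
T = 1/N = 1/1.879317 = 0.5321 years

0.5321


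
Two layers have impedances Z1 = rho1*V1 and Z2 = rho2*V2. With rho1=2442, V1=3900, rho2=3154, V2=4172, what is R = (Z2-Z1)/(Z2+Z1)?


Z1 = 2442 * 3900 = 9523800
Z2 = 3154 * 4172 = 13158488
R = (13158488 - 9523800) / (13158488 + 9523800) = 3634688 / 22682288 = 0.1602

0.1602


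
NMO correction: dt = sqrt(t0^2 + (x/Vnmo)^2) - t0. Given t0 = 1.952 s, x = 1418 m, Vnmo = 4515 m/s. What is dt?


x/Vnmo = 1418/4515 = 0.314064
(x/Vnmo)^2 = 0.098636
t0^2 = 3.810304
sqrt(3.810304 + 0.098636) = 1.977104
dt = 1.977104 - 1.952 = 0.025104

0.025104


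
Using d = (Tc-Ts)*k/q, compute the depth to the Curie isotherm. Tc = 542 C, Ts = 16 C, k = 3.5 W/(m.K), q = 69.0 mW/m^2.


T_Curie - T_surf = 542 - 16 = 526 C
Convert q to W/m^2: 69.0 mW/m^2 = 0.069 W/m^2
d = 526 * 3.5 / 0.069 = 26681.16 m

26681.16


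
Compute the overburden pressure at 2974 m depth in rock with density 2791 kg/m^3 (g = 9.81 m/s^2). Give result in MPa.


P = rho * g * z / 1e6
= 2791 * 9.81 * 2974 / 1e6
= 81427257.54 / 1e6
= 81.4273 MPa

81.4273


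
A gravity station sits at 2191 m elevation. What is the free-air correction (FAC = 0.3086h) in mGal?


FAC = 0.3086 * h
= 0.3086 * 2191
= 676.1426 mGal

676.1426


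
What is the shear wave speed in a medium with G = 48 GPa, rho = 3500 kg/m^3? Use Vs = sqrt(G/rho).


Convert G to Pa: G = 48e9 Pa
Compute G/rho = 48e9 / 3500 = 13714285.7143
Vs = sqrt(13714285.7143) = 3703.28 m/s

3703.28


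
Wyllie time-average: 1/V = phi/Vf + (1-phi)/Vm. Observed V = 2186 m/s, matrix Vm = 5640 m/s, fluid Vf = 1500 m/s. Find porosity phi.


1/V - 1/Vm = 1/2186 - 1/5640 = 0.00028015
1/Vf - 1/Vm = 1/1500 - 1/5640 = 0.00048936
phi = 0.00028015 / 0.00048936 = 0.5725

0.5725


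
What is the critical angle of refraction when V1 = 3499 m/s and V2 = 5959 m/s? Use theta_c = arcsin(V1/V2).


V1/V2 = 3499/5959 = 0.587179
theta_c = arcsin(0.587179) = 35.9571 degrees

35.9571


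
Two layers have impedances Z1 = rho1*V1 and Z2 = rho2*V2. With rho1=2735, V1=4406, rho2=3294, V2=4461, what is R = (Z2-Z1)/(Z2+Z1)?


Z1 = 2735 * 4406 = 12050410
Z2 = 3294 * 4461 = 14694534
R = (14694534 - 12050410) / (14694534 + 12050410) = 2644124 / 26744944 = 0.0989

0.0989


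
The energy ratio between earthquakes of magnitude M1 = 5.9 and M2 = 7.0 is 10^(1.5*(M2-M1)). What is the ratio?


M2 - M1 = 7.0 - 5.9 = 1.1
1.5 * 1.1 = 1.65
ratio = 10^1.65 = 44.67

44.67


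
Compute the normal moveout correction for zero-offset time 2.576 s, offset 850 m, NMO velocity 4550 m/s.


x/Vnmo = 850/4550 = 0.186813
(x/Vnmo)^2 = 0.034899
t0^2 = 6.635776
sqrt(6.635776 + 0.034899) = 2.582765
dt = 2.582765 - 2.576 = 0.006765

0.006765


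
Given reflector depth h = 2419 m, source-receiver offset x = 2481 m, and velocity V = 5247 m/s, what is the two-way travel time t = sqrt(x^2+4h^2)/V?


x^2 + 4h^2 = 2481^2 + 4*2419^2 = 6155361 + 23406244 = 29561605
sqrt(29561605) = 5437.0585
t = 5437.0585 / 5247 = 1.0362 s

1.0362


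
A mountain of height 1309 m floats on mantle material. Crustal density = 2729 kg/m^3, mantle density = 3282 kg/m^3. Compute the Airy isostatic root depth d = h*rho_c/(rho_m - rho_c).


rho_m - rho_c = 3282 - 2729 = 553
d = 1309 * 2729 / 553
= 3572261 / 553
= 6459.78 m

6459.78


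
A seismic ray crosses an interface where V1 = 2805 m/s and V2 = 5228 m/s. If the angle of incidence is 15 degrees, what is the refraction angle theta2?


sin(theta1) = sin(15 deg) = 0.258819
sin(theta2) = V2/V1 * sin(theta1) = 5228/2805 * 0.258819 = 0.482391
theta2 = arcsin(0.482391) = 28.8417 degrees

28.8417


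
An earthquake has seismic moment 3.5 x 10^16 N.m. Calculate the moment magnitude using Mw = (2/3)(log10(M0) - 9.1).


log10(M0) = log10(3.5 x 10^16) = 16.5441
Mw = 2/3 * (16.5441 - 9.1)
= 2/3 * 7.4441
= 4.96

4.96


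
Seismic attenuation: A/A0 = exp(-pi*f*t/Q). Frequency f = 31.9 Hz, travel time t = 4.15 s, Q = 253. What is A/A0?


pi*f*t/Q = pi*31.9*4.15/253 = 1.643873
A/A0 = exp(-1.643873) = 0.19323

0.19323


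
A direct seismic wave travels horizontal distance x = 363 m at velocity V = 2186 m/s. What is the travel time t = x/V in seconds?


t = x / V
= 363 / 2186
= 0.1661 s

0.1661


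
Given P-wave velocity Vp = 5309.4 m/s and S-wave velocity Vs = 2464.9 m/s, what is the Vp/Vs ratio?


Vp/Vs = 5309.4 / 2464.9
= 2.154

2.154


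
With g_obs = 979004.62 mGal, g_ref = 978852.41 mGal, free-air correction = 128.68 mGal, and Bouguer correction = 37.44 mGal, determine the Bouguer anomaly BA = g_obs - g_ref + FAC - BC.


BA = g_obs - g_ref + FAC - BC
= 979004.62 - 978852.41 + 128.68 - 37.44
= 243.45 mGal

243.45


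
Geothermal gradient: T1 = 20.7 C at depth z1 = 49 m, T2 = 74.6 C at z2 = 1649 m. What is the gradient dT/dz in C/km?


dT = 74.6 - 20.7 = 53.9 C
dz = 1649 - 49 = 1600 m
gradient = dT/dz * 1000 = 53.9/1600 * 1000 = 33.6875 C/km

33.6875


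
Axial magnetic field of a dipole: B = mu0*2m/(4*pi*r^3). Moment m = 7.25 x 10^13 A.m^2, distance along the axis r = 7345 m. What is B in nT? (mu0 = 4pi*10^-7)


m = 7.25 x 10^13 = 72500000000000 A.m^2
2m = 145000000000000 A.m^2
r^3 = 7345^3 = 396255588625
B = (4pi*10^-7) * 145000000000000 / (4*pi * 396255588625) * 1e9
= 182212373.908208 / 4979494584672.8 * 1e9
= 36592.5438 nT

36592.5438


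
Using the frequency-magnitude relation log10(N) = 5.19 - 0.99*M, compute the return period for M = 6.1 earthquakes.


log10(N) = 5.19 - 0.99*6.1 = -0.849
N = 10^-0.849 = 0.141579
T = 1/N = 1/0.141579 = 7.0632 years

7.0632


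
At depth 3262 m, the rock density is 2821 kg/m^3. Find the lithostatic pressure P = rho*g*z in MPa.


P = rho * g * z / 1e6
= 2821 * 9.81 * 3262 / 1e6
= 90272620.62 / 1e6
= 90.2726 MPa

90.2726


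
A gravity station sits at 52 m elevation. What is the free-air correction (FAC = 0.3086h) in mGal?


FAC = 0.3086 * h
= 0.3086 * 52
= 16.0472 mGal

16.0472


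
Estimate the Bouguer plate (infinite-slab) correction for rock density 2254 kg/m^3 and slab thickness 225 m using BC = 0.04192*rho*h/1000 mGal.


BC = 0.04192 * rho * h / 1000
= 0.04192 * 2254 * 225 / 1000
= 21.2597 mGal

21.2597


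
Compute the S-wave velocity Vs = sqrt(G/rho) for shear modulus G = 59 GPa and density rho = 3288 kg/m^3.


Convert G to Pa: G = 59e9 Pa
Compute G/rho = 59e9 / 3288 = 17944038.9294
Vs = sqrt(17944038.9294) = 4236.04 m/s

4236.04


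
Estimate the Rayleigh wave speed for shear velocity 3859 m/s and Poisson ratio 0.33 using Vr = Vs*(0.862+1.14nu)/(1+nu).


Numerator factor = 0.862 + 1.14*0.33 = 1.2382
Denominator = 1 + 0.33 = 1.33
Vr = 3859 * 1.2382 / 1.33 = 3592.64 m/s

3592.64


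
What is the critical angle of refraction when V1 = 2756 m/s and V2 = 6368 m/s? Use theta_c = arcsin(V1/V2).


V1/V2 = 2756/6368 = 0.432789
theta_c = arcsin(0.432789) = 25.6447 degrees

25.6447


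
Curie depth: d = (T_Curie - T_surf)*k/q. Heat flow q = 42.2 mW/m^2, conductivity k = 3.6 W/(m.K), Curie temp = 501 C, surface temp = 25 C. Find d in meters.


T_Curie - T_surf = 501 - 25 = 476 C
Convert q to W/m^2: 42.2 mW/m^2 = 0.0422 W/m^2
d = 476 * 3.6 / 0.0422 = 40606.64 m

40606.64


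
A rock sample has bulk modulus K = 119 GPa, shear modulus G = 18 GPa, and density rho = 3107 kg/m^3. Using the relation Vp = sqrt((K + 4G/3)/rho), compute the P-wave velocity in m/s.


First compute the effective modulus:
K + 4G/3 = 119e9 + 4*18e9/3 = 143000000000.0 Pa
Then divide by density:
143000000000.0 / 3107 = 46025104.6025 Pa/(kg/m^3)
Take the square root:
Vp = sqrt(46025104.6025) = 6784.18 m/s

6784.18


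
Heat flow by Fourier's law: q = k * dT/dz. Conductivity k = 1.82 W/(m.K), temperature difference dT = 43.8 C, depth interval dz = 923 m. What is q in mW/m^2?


q = k * dT / dz * 1000
= 1.82 * 43.8 / 923 * 1000
= 0.086366 * 1000
= 86.3662 mW/m^2

86.3662


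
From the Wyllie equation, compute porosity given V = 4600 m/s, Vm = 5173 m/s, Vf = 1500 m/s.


1/V - 1/Vm = 1/4600 - 1/5173 = 2.408e-05
1/Vf - 1/Vm = 1/1500 - 1/5173 = 0.00047336
phi = 2.408e-05 / 0.00047336 = 0.0509

0.0509


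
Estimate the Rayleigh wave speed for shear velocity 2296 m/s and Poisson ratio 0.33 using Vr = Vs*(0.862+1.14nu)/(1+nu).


Numerator factor = 0.862 + 1.14*0.33 = 1.2382
Denominator = 1 + 0.33 = 1.33
Vr = 2296 * 1.2382 / 1.33 = 2137.52 m/s

2137.52


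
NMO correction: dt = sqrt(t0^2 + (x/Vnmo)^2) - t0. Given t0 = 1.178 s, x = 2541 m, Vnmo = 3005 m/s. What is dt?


x/Vnmo = 2541/3005 = 0.845591
(x/Vnmo)^2 = 0.715024
t0^2 = 1.387684
sqrt(1.387684 + 0.715024) = 1.450072
dt = 1.450072 - 1.178 = 0.272072

0.272072


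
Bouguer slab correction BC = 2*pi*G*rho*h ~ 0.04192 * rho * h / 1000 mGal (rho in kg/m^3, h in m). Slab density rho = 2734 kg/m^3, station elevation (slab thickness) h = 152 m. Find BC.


BC = 0.04192 * rho * h / 1000
= 0.04192 * 2734 * 152 / 1000
= 17.4206 mGal

17.4206


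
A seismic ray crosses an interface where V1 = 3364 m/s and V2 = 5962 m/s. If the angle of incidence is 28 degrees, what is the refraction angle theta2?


sin(theta1) = sin(28 deg) = 0.469472
sin(theta2) = V2/V1 * sin(theta1) = 5962/3364 * 0.469472 = 0.832042
theta2 = arcsin(0.832042) = 56.3091 degrees

56.3091


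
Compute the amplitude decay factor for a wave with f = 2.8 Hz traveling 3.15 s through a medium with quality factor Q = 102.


pi*f*t/Q = pi*2.8*3.15/102 = 0.271655
A/A0 = exp(-0.271655) = 0.762117

0.762117


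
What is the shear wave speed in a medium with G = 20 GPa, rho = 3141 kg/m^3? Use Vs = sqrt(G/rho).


Convert G to Pa: G = 20e9 Pa
Compute G/rho = 20e9 / 3141 = 6367398.9175
Vs = sqrt(6367398.9175) = 2523.37 m/s

2523.37


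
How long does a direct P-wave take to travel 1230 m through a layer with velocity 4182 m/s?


t = x / V
= 1230 / 4182
= 0.2941 s

0.2941


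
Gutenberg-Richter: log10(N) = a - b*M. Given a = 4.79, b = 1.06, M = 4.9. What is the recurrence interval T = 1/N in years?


log10(N) = 4.79 - 1.06*4.9 = -0.404
N = 10^-0.404 = 0.394457
T = 1/N = 1/0.394457 = 2.5351 years

2.5351


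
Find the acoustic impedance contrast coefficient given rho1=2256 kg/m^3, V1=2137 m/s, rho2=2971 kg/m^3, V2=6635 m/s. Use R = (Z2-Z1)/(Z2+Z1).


Z1 = 2256 * 2137 = 4821072
Z2 = 2971 * 6635 = 19712585
R = (19712585 - 4821072) / (19712585 + 4821072) = 14891513 / 24533657 = 0.607

0.607


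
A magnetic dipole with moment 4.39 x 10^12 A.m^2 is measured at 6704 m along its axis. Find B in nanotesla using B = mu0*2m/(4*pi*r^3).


m = 4.39 x 10^12 = 4390000000000 A.m^2
2m = 8780000000000 A.m^2
r^3 = 6704^3 = 301302001664
B = (4pi*10^-7) * 8780000000000 / (4*pi * 301302001664) * 1e9
= 11033273.399407 / 3786272619758.09 * 1e9
= 2914.0198 nT

2914.0198


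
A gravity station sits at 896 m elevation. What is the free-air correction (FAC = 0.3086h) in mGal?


FAC = 0.3086 * h
= 0.3086 * 896
= 276.5056 mGal

276.5056


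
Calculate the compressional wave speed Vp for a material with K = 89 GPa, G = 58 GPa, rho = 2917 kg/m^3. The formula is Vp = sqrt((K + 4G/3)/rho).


First compute the effective modulus:
K + 4G/3 = 89e9 + 4*58e9/3 = 166333333333.33 Pa
Then divide by density:
166333333333.33 / 2917 = 57022054.6223 Pa/(kg/m^3)
Take the square root:
Vp = sqrt(57022054.6223) = 7551.29 m/s

7551.29


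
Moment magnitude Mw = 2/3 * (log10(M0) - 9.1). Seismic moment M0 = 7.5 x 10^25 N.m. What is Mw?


log10(M0) = log10(7.5 x 10^25) = 25.8751
Mw = 2/3 * (25.8751 - 9.1)
= 2/3 * 16.7751
= 11.18

11.18


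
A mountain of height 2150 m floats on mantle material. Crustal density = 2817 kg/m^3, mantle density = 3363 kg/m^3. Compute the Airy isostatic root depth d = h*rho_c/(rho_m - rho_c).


rho_m - rho_c = 3363 - 2817 = 546
d = 2150 * 2817 / 546
= 6056550 / 546
= 11092.58 m

11092.58


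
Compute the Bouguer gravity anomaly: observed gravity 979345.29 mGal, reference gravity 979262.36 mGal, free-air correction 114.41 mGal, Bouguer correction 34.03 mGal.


BA = g_obs - g_ref + FAC - BC
= 979345.29 - 979262.36 + 114.41 - 34.03
= 163.31 mGal

163.31


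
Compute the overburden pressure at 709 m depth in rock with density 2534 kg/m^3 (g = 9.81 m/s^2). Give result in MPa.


P = rho * g * z / 1e6
= 2534 * 9.81 * 709 / 1e6
= 17624704.86 / 1e6
= 17.6247 MPa

17.6247


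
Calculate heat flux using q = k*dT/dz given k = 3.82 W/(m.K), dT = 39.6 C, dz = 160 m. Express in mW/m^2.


q = k * dT / dz * 1000
= 3.82 * 39.6 / 160 * 1000
= 0.94545 * 1000
= 945.45 mW/m^2

945.45


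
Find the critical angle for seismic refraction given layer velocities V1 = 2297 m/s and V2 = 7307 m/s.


V1/V2 = 2297/7307 = 0.314356
theta_c = arcsin(0.314356) = 18.3219 degrees

18.3219


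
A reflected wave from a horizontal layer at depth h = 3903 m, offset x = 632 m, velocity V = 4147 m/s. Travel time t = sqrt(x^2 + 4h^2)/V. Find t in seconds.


x^2 + 4h^2 = 632^2 + 4*3903^2 = 399424 + 60933636 = 61333060
sqrt(61333060) = 7831.5426
t = 7831.5426 / 4147 = 1.8885 s

1.8885


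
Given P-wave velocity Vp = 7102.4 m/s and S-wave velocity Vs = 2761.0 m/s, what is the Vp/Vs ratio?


Vp/Vs = 7102.4 / 2761.0
= 2.5724

2.5724


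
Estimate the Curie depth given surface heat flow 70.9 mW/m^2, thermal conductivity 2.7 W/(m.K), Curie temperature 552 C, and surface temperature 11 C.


T_Curie - T_surf = 552 - 11 = 541 C
Convert q to W/m^2: 70.9 mW/m^2 = 0.0709 W/m^2
d = 541 * 2.7 / 0.0709 = 20602.26 m

20602.26


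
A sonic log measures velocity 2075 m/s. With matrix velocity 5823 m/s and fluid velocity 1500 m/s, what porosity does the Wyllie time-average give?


1/V - 1/Vm = 1/2075 - 1/5823 = 0.00031019
1/Vf - 1/Vm = 1/1500 - 1/5823 = 0.00049493
phi = 0.00031019 / 0.00049493 = 0.6267

0.6267


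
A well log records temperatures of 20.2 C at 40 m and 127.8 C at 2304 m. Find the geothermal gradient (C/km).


dT = 127.8 - 20.2 = 107.6 C
dz = 2304 - 40 = 2264 m
gradient = dT/dz * 1000 = 107.6/2264 * 1000 = 47.5265 C/km

47.5265


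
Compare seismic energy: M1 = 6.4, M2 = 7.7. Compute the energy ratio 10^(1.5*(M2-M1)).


M2 - M1 = 7.7 - 6.4 = 1.3
1.5 * 1.3 = 1.95
ratio = 10^1.95 = 89.13

89.13


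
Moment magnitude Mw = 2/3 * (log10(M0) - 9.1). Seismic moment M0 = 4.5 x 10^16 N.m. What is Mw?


log10(M0) = log10(4.5 x 10^16) = 16.6532
Mw = 2/3 * (16.6532 - 9.1)
= 2/3 * 7.5532
= 5.04

5.04


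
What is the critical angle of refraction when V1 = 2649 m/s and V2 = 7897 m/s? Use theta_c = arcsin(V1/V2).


V1/V2 = 2649/7897 = 0.335444
theta_c = arcsin(0.335444) = 19.5995 degrees

19.5995


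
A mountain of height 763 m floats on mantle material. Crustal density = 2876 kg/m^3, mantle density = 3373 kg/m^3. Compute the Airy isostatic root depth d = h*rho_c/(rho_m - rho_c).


rho_m - rho_c = 3373 - 2876 = 497
d = 763 * 2876 / 497
= 2194388 / 497
= 4415.27 m

4415.27


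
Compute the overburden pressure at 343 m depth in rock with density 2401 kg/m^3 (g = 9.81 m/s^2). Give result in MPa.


P = rho * g * z / 1e6
= 2401 * 9.81 * 343 / 1e6
= 8078956.83 / 1e6
= 8.079 MPa

8.079


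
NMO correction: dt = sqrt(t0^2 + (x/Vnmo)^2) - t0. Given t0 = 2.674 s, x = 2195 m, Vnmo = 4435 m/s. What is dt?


x/Vnmo = 2195/4435 = 0.494927
(x/Vnmo)^2 = 0.244952
t0^2 = 7.150276
sqrt(7.150276 + 0.244952) = 2.719417
dt = 2.719417 - 2.674 = 0.045417

0.045417


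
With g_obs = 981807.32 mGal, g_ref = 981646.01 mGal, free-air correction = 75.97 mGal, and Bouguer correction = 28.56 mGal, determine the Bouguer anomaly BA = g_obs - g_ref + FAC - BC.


BA = g_obs - g_ref + FAC - BC
= 981807.32 - 981646.01 + 75.97 - 28.56
= 208.72 mGal

208.72


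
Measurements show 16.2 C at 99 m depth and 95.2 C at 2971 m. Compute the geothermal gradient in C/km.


dT = 95.2 - 16.2 = 79.0 C
dz = 2971 - 99 = 2872 m
gradient = dT/dz * 1000 = 79.0/2872 * 1000 = 27.507 C/km

27.507


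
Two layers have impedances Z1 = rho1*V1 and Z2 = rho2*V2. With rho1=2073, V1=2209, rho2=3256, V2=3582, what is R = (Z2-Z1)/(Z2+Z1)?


Z1 = 2073 * 2209 = 4579257
Z2 = 3256 * 3582 = 11662992
R = (11662992 - 4579257) / (11662992 + 4579257) = 7083735 / 16242249 = 0.4361

0.4361


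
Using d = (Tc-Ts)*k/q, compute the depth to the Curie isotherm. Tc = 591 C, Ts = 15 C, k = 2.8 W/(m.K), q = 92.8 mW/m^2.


T_Curie - T_surf = 591 - 15 = 576 C
Convert q to W/m^2: 92.8 mW/m^2 = 0.0928 W/m^2
d = 576 * 2.8 / 0.0928 = 17379.31 m

17379.31


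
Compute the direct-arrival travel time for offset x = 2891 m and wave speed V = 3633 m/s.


t = x / V
= 2891 / 3633
= 0.7958 s

0.7958


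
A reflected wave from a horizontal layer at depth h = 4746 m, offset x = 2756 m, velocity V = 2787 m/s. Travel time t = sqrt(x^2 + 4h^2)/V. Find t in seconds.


x^2 + 4h^2 = 2756^2 + 4*4746^2 = 7595536 + 90098064 = 97693600
sqrt(97693600) = 9884.0073
t = 9884.0073 / 2787 = 3.5465 s

3.5465


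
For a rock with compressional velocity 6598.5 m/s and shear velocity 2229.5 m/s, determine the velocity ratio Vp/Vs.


Vp/Vs = 6598.5 / 2229.5
= 2.9596

2.9596


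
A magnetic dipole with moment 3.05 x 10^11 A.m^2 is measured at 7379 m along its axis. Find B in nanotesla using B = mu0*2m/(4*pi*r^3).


m = 3.05 x 10^11 = 305000000000 A.m^2
2m = 610000000000 A.m^2
r^3 = 7379^3 = 401783900939
B = (4pi*10^-7) * 610000000000 / (4*pi * 401783900939) * 1e9
= 766548.607476 / 5048965406082.45 * 1e9
= 151.8229 nT

151.8229


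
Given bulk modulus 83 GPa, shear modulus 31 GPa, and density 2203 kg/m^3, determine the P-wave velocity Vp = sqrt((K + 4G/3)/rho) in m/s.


First compute the effective modulus:
K + 4G/3 = 83e9 + 4*31e9/3 = 124333333333.33 Pa
Then divide by density:
124333333333.33 / 2203 = 56438190.3465 Pa/(kg/m^3)
Take the square root:
Vp = sqrt(56438190.3465) = 7512.54 m/s

7512.54


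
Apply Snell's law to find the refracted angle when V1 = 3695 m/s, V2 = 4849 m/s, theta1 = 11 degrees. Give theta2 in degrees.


sin(theta1) = sin(11 deg) = 0.190809
sin(theta2) = V2/V1 * sin(theta1) = 4849/3695 * 0.190809 = 0.250401
theta2 = arcsin(0.250401) = 14.5013 degrees

14.5013


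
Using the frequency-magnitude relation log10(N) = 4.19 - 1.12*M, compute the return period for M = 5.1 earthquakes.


log10(N) = 4.19 - 1.12*5.1 = -1.522
N = 10^-1.522 = 0.030061
T = 1/N = 1/0.030061 = 33.266 years

33.266


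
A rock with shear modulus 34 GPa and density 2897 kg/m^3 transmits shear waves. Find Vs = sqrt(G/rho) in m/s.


Convert G to Pa: G = 34e9 Pa
Compute G/rho = 34e9 / 2897 = 11736278.9092
Vs = sqrt(11736278.9092) = 3425.83 m/s

3425.83


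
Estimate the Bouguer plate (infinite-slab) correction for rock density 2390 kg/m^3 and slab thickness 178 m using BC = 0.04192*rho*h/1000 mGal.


BC = 0.04192 * rho * h / 1000
= 0.04192 * 2390 * 178 / 1000
= 17.8336 mGal

17.8336


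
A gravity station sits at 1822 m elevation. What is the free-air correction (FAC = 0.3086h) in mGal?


FAC = 0.3086 * h
= 0.3086 * 1822
= 562.2692 mGal

562.2692


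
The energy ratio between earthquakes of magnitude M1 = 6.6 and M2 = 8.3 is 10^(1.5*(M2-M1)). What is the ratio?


M2 - M1 = 8.3 - 6.6 = 1.7
1.5 * 1.7 = 2.55
ratio = 10^2.55 = 354.81

354.81


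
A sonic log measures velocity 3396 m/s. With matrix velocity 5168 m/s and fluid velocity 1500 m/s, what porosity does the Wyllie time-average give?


1/V - 1/Vm = 1/3396 - 1/5168 = 0.00010097
1/Vf - 1/Vm = 1/1500 - 1/5168 = 0.00047317
phi = 0.00010097 / 0.00047317 = 0.2134

0.2134


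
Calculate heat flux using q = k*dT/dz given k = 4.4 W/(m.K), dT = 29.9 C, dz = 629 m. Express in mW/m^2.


q = k * dT / dz * 1000
= 4.4 * 29.9 / 629 * 1000
= 0.209157 * 1000
= 209.1574 mW/m^2

209.1574


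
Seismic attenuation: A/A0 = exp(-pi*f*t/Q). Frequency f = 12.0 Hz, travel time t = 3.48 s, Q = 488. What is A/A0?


pi*f*t/Q = pi*12.0*3.48/488 = 0.268838
A/A0 = exp(-0.268838) = 0.764267

0.764267


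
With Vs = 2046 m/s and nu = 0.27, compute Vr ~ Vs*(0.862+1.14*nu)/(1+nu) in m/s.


Numerator factor = 0.862 + 1.14*0.27 = 1.1698
Denominator = 1 + 0.27 = 1.27
Vr = 2046 * 1.1698 / 1.27 = 1884.58 m/s

1884.58


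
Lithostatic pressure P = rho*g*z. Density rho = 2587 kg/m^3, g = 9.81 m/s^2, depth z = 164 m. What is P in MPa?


P = rho * g * z / 1e6
= 2587 * 9.81 * 164 / 1e6
= 4162069.08 / 1e6
= 4.1621 MPa

4.1621


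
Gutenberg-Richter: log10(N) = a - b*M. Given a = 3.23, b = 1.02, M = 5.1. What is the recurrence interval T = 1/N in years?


log10(N) = 3.23 - 1.02*5.1 = -1.972
N = 10^-1.972 = 0.010666
T = 1/N = 1/0.010666 = 93.7562 years

93.7562


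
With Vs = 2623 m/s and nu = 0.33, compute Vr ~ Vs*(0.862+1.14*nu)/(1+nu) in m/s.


Numerator factor = 0.862 + 1.14*0.33 = 1.2382
Denominator = 1 + 0.33 = 1.33
Vr = 2623 * 1.2382 / 1.33 = 2441.95 m/s

2441.95
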